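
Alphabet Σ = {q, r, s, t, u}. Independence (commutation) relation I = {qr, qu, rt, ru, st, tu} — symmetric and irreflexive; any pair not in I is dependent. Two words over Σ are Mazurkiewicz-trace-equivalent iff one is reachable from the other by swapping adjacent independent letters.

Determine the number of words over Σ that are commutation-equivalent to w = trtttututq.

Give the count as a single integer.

360

#0=t has no predecessor
#1=r has no predecessor
#2=t depends on [0:t]
#3=t depends on [2:t]
#4=t depends on [3:t]
#5=u has no predecessor
#6=t depends on [4:t]
#7=u depends on [5:u]
#8=t depends on [6:t]
#9=q depends on [8:t]
sources: [0:t, 1:r, 5:u]
N(rest) = Σ N(rest − s) over sources s of rest; N(one piece) = 1:
  size 1 → [1]=1  [7]=1  [9]=1
  size 2 → [1,7]=2  [1,9]=2  [5,7]=1  [7,9]=2  [8,9]=1
  size 3 → [1,5,7]=3  [1,7,9]=6  [1,8,9]=3  [5,7,9]=3  [6,8,9]=1  [7,8,9]=3
  size 4 → [1,5,7,9]=12  [1,6,8,9]=4  [1,7,8,9]=12  [4,6,8,9]=1  [5,7,8,9]=6  [6,7,8,9]=4
  size 5 → [1,4,6,8,9]=5  [1,5,7,8,9]=30  [1,6,7,8,9]=20  [3,4,6,8,9]=1  [4,6,7,8,9]=5  [5,6,7,8,9]=10
  size 6 → [1,3,4,6,8,9]=6  [1,4,6,7,8,9]=30  [1,5,6,7,8,9]=60  [2,3,4,6,8,9]=1  [3,4,6,7,8,9]=6  [4,5,6,7,8,9]=15
  size 7 → [0,2,3,4,6,8,9]=1  [1,2,3,4,6,8,9]=7  [1,3,4,6,7,8,9]=42  [1,4,5,6,7,8,9]=105  [2,3,4,6,7,8,9]=7  [3,4,5,6,7,8,9]=21
  size 8 → [0,1,2,3,4,6,8,9]=8  [0,2,3,4,6,7,8,9]=8  [1,2,3,4,6,7,8,9]=56  [1,3,4,5,6,7,8,9]=168  [2,3,4,5,6,7,8,9]=28
  first=0(t) contributes 252
  first=1(r) contributes 36
  first=5(u) contributes 72
|[w]| = 360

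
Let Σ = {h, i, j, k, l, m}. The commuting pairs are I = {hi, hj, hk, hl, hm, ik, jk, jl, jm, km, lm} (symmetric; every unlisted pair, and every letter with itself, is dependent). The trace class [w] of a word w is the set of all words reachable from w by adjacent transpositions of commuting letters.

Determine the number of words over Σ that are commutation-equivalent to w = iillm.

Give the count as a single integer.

3

drop 0:i onto floor
drop 1:i onto {0:i}
drop 2:l onto {1:i}
drop 3:l onto {2:l}
drop 4:m onto {1:i}
ground layer = {0:i}
drop-orders for the pieces not yet dropped (sum over which currently-grounded one goes next):
  1 to go: {3} 1  {4} 1
  2 to go: {2,3} 1  {3,4} 2
  3 to go: {2,3,4} 3
  if 0:i drops first: 3 orders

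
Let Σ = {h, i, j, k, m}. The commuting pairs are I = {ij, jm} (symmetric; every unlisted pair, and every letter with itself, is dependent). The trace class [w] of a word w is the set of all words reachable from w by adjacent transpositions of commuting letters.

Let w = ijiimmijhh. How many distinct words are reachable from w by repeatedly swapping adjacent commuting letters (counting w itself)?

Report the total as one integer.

drop 0:i onto floor
drop 1:j onto floor
drop 2:i onto {0:i}
drop 3:i onto {2:i}
drop 4:m onto {3:i}
drop 5:m onto {4:m}
drop 6:i onto {5:m}
drop 7:j onto {1:j}
drop 8:h onto {6:i, 7:j}
drop 9:h onto {8:h}
ground layer = {0:i, 1:j}
drop-orders for the pieces not yet dropped (sum over which currently-grounded one goes next):
  1 to go: {9} 1
  2 to go: {8,9} 1
  3 to go: {6,8,9} 1  {7,8,9} 1
  4 to go: {1,7,8,9} 1  {5,6,8,9} 1  {6,7,8,9} 2
  5 to go: {1,6,7,8,9} 3  {4,5,6,8,9} 1  {5,6,7,8,9} 3
  6 to go: {1,5,6,7,8,9} 6  {3,4,5,6,8,9} 1  {4,5,6,7,8,9} 4
  7 to go: {1,4,5,6,7,8,9} 10  {2,3,4,5,6,8,9} 1  {3,4,5,6,7,8,9} 5
  8 to go: {0,2,3,4,5,6,8,9} 1  {1,3,4,5,6,7,8,9} 15  {2,3,4,5,6,7,8,9} 6
  if 0:i drops first: 21 orders
  if 1:j drops first: 7 orders
heap linearizations: 28

28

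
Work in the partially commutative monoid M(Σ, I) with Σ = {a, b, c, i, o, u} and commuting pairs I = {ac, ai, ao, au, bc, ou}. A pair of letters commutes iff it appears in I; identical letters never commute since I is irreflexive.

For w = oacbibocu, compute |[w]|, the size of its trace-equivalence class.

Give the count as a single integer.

5

#0=o has no predecessor
#1=a has no predecessor
#2=c depends on [0:o]
#3=b depends on [0:o, 1:a]
#4=i depends on [2:c, 3:b]
#5=b depends on [4:i]
#6=o depends on [5:b]
#7=c depends on [6:o]
#8=u depends on [7:c]
sources: [0:o, 1:a]
N(rest) = Σ N(rest − s) over sources s of rest; N(one piece) = 1:
  size 1 → [8]=1
  size 2 → [7,8]=1
  size 3 → [6,7,8]=1
  size 4 → [5,6,7,8]=1
  size 5 → [4,5,6,7,8]=1
  size 6 → [2,4,5,6,7,8]=1  [3,4,5,6,7,8]=1
  size 7 → [1,3,4,5,6,7,8]=1  [2,3,4,5,6,7,8]=2
  first=0(o) contributes 3
  first=1(a) contributes 2
|[w]| = 5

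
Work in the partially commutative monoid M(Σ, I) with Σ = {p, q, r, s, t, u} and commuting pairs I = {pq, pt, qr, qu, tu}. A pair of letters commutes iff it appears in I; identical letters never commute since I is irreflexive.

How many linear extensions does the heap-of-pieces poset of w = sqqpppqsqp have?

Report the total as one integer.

40

#0=s has no predecessor
#1=q depends on [0:s]
#2=q depends on [1:q]
#3=p depends on [0:s]
#4=p depends on [3:p]
#5=p depends on [4:p]
#6=q depends on [2:q]
#7=s depends on [5:p, 6:q]
#8=q depends on [7:s]
#9=p depends on [7:s]
sources: [0:s]
N(rest) = Σ N(rest − s) over sources s of rest; N(one piece) = 1:
  size 1 → [8]=1  [9]=1
  size 2 → [8,9]=2
  size 3 → [7,8,9]=2
  size 4 → [5,7,8,9]=2  [6,7,8,9]=2
  size 5 → [2,6,7,8,9]=2  [4,5,7,8,9]=2  [5,6,7,8,9]=4
  size 6 → [1,2,6,7,8,9]=2  [2,5,6,7,8,9]=6  [3,4,5,7,8,9]=2  [4,5,6,7,8,9]=6
  size 7 → [1,2,5,6,7,8,9]=8  [2,4,5,6,7,8,9]=12  [3,4,5,6,7,8,9]=8
  size 8 → [1,2,4,5,6,7,8,9]=20  [2,3,4,5,6,7,8,9]=20
  first=0(s) contributes 40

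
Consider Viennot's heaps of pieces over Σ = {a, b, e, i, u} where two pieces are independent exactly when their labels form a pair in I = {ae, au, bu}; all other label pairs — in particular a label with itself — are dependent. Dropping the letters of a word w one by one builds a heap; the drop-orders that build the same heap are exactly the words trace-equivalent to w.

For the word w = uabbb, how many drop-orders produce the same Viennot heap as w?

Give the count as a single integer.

5

#0=u has no predecessor
#1=a has no predecessor
#2=b depends on [1:a]
#3=b depends on [2:b]
#4=b depends on [3:b]
sources: [0:u, 1:a]
N(rest) = Σ N(rest − s) over sources s of rest; N(one piece) = 1:
  size 1 → [0]=1  [4]=1
  size 2 → [0,4]=2  [3,4]=1
  size 3 → [0,3,4]=3  [2,3,4]=1
  first=0(u) contributes 1
  first=1(a) contributes 4
|[w]| = 5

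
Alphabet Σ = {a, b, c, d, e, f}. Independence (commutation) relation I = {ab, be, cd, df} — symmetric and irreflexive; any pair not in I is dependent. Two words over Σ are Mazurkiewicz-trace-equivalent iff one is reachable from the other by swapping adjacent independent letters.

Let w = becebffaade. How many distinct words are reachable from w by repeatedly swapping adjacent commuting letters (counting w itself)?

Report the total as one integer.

4

drop 0:b onto floor
drop 1:e onto floor
drop 2:c onto {0:b, 1:e}
drop 3:e onto {2:c}
drop 4:b onto {2:c}
drop 5:f onto {3:e, 4:b}
drop 6:f onto {5:f}
drop 7:a onto {6:f}
drop 8:a onto {7:a}
drop 9:d onto {8:a}
drop 10:e onto {9:d}
ground layer = {0:b, 1:e}
drop-orders for the pieces not yet dropped (sum over which currently-grounded one goes next):
  1 to go: {10} 1
  2 to go: {9,10} 1
  3 to go: {8,9,10} 1
  4 to go: {7,8,9,10} 1
  5 to go: {6,7,8,9,10} 1
  6 to go: {5,6,7,8,9,10} 1
  7 to go: {3,5,6,7,8,9,10} 1  {4,5,6,7,8,9,10} 1
  8 to go: {3,4,5,6,7,8,9,10} 2
  9 to go: {2,3,4,5,6,7,8,9,10} 2
  if 0:b drops first: 2 orders
  if 1:e drops first: 2 orders
heap linearizations: 4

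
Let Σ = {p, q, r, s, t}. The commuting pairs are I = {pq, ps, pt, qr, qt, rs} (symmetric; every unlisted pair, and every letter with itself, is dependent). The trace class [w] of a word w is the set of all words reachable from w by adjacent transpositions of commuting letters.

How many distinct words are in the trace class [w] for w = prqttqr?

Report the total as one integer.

21

drop 0:p onto floor
drop 1:r onto {0:p}
drop 2:q onto floor
drop 3:t onto {1:r}
drop 4:t onto {3:t}
drop 5:q onto {2:q}
drop 6:r onto {4:t}
ground layer = {0:p, 2:q}
drop-orders for the pieces not yet dropped (sum over which currently-grounded one goes next):
  1 to go: {5} 1  {6} 1
  2 to go: {2,5} 1  {4,6} 1  {5,6} 2
  3 to go: {2,5,6} 3  {3,4,6} 1  {4,5,6} 3
  4 to go: {1,3,4,6} 1  {2,4,5,6} 6  {3,4,5,6} 4
  5 to go: {0,1,3,4,6} 1  {1,3,4,5,6} 5  {2,3,4,5,6} 10
  if 0:p drops first: 15 orders
  if 2:q drops first: 6 orders
heap linearizations: 21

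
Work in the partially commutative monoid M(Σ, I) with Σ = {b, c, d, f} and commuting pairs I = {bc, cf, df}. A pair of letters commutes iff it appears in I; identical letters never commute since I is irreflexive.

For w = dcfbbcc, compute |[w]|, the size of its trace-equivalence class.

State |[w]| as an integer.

30

#0=d has no predecessor
#1=c depends on [0:d]
#2=f has no predecessor
#3=b depends on [0:d, 2:f]
#4=b depends on [3:b]
#5=c depends on [1:c]
#6=c depends on [5:c]
sources: [0:d, 2:f]
N(rest) = Σ N(rest − s) over sources s of rest; N(one piece) = 1:
  size 1 → [4]=1  [6]=1
  size 2 → [3,4]=1  [4,6]=2  [5,6]=1
  size 3 → [1,5,6]=1  [2,3,4]=1  [3,4,6]=3  [4,5,6]=3
  size 4 → [1,4,5,6]=4  [2,3,4,6]=4  [3,4,5,6]=6
  size 5 → [1,3,4,5,6]=10  [2,3,4,5,6]=10
  first=0(d) contributes 20
  first=2(f) contributes 10
|[w]| = 30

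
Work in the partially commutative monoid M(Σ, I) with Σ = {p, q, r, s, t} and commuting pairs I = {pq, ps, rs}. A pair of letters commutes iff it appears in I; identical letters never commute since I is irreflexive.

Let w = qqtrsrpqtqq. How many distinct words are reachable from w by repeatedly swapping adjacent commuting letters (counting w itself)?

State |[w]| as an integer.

#0=q has no predecessor
#1=q depends on [0:q]
#2=t depends on [1:q]
#3=r depends on [2:t]
#4=s depends on [2:t]
#5=r depends on [3:r]
#6=p depends on [5:r]
#7=q depends on [4:s, 5:r]
#8=t depends on [6:p, 7:q]
#9=q depends on [8:t]
#10=q depends on [9:q]
sources: [0:q]
N(rest) = Σ N(rest − s) over sources s of rest; N(one piece) = 1:
  size 1 → [10]=1
  size 2 → [9,10]=1
  size 3 → [8,9,10]=1
  size 4 → [6,8,9,10]=1  [7,8,9,10]=1
  size 5 → [4,7,8,9,10]=1  [6,7,8,9,10]=2
  size 6 → [4,6,7,8,9,10]=3  [5,6,7,8,9,10]=2
  size 7 → [3,5,6,7,8,9,10]=2  [4,5,6,7,8,9,10]=5
  size 8 → [3,4,5,6,7,8,9,10]=7
  size 9 → [2,3,4,5,6,7,8,9,10]=7
  first=0(q) contributes 7

7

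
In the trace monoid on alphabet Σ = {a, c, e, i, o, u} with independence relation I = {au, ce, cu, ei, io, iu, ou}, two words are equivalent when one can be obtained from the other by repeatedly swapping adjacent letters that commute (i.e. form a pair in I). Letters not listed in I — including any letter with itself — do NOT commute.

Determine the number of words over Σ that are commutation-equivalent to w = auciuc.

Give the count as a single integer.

drop 0:a onto floor
drop 1:u onto floor
drop 2:c onto {0:a}
drop 3:i onto {2:c}
drop 4:u onto {1:u}
drop 5:c onto {3:i}
ground layer = {0:a, 1:u}
drop-orders for the pieces not yet dropped (sum over which currently-grounded one goes next):
  1 to go: {4} 1  {5} 1
  2 to go: {1,4} 1  {3,5} 1  {4,5} 2
  3 to go: {1,4,5} 3  {2,3,5} 1  {3,4,5} 3
  4 to go: {0,2,3,5} 1  {1,3,4,5} 6  {2,3,4,5} 4
  if 0:a drops first: 10 orders
  if 1:u drops first: 5 orders
heap linearizations: 15

15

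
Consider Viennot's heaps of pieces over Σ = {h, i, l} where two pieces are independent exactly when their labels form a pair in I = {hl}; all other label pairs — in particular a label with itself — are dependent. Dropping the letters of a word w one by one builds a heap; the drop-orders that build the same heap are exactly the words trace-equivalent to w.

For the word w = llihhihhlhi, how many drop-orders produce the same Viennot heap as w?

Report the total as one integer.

0(l) covers ∅
1(l) covers 0:l
2(i) covers 1:l
3(h) covers 2:i
4(h) covers 3:h
5(i) covers 4:h
6(h) covers 5:i
7(h) covers 6:h
8(l) covers 5:i
9(h) covers 7:h
10(i) covers 8:l, 9:h
floor of heap: 0:l
completions by unplaced set U, small U first (add the entries for U minus each lowest piece of U):
  |U|=1: {10}:1
  |U|=2: {8,10}:1  {9,10}:1
  |U|=3: {7,9,10}:1  {8,9,10}:2
  |U|=4: {6,7,9,10}:1  {7,8,9,10}:3
  |U|=5: {6,7,8,9,10}:4
  |U|=6: {5,6,7,8,9,10}:4
  |U|=7: {4,5,6,7,8,9,10}:4
  |U|=8: {3,4,5,6,7,8,9,10}:4
  |U|=9: {2,3,4,5,6,7,8,9,10}:4
  start at 0(l): 4

4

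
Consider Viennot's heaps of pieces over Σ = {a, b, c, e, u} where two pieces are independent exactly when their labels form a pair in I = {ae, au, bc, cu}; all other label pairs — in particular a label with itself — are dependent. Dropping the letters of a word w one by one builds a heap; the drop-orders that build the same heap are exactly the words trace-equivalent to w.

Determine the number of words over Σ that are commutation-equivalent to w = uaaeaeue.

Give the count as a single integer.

drop 0:u onto floor
drop 1:a onto floor
drop 2:a onto {1:a}
drop 3:e onto {0:u}
drop 4:a onto {2:a}
drop 5:e onto {3:e}
drop 6:u onto {5:e}
drop 7:e onto {6:u}
ground layer = {0:u, 1:a}
drop-orders for the pieces not yet dropped (sum over which currently-grounded one goes next):
  1 to go: {4} 1  {7} 1
  2 to go: {2,4} 1  {4,7} 2  {6,7} 1
  3 to go: {1,2,4} 1  {2,4,7} 3  {4,6,7} 3  {5,6,7} 1
  4 to go: {1,2,4,7} 4  {2,4,6,7} 6  {3,5,6,7} 1  {4,5,6,7} 4
  5 to go: {0,3,5,6,7} 1  {1,2,4,6,7} 10  {2,4,5,6,7} 10  {3,4,5,6,7} 5
  6 to go: {0,3,4,5,6,7} 6  {1,2,4,5,6,7} 20  {2,3,4,5,6,7} 15
  if 0:u drops first: 35 orders
  if 1:a drops first: 21 orders
heap linearizations: 56

56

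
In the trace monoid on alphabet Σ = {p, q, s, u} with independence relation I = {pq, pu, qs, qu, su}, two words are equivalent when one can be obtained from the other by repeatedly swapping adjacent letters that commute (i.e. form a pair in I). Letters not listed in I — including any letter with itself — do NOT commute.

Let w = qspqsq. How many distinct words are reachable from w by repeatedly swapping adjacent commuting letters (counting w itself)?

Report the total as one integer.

20

drop 0:q onto floor
drop 1:s onto floor
drop 2:p onto {1:s}
drop 3:q onto {0:q}
drop 4:s onto {2:p}
drop 5:q onto {3:q}
ground layer = {0:q, 1:s}
drop-orders for the pieces not yet dropped (sum over which currently-grounded one goes next):
  1 to go: {4} 1  {5} 1
  2 to go: {2,4} 1  {3,5} 1  {4,5} 2
  3 to go: {0,3,5} 1  {1,2,4} 1  {2,4,5} 3  {3,4,5} 3
  4 to go: {0,3,4,5} 4  {1,2,4,5} 4  {2,3,4,5} 6
  if 0:q drops first: 10 orders
  if 1:s drops first: 10 orders
heap linearizations: 20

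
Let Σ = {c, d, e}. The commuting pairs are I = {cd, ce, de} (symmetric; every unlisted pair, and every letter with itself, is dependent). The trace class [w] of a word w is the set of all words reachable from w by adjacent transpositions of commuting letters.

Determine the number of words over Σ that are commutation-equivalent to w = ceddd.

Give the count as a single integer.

#0=c has no predecessor
#1=e has no predecessor
#2=d has no predecessor
#3=d depends on [2:d]
#4=d depends on [3:d]
sources: [0:c, 1:e, 2:d]
N(rest) = Σ N(rest − s) over sources s of rest; N(one piece) = 1:
  size 1 → [0]=1  [1]=1  [4]=1
  size 2 → [0,1]=2  [0,4]=2  [1,4]=2  [3,4]=1
  size 3 → [0,1,4]=6  [0,3,4]=3  [1,3,4]=3  [2,3,4]=1
  first=0(c) contributes 4
  first=1(e) contributes 4
  first=2(d) contributes 12
|[w]| = 20

20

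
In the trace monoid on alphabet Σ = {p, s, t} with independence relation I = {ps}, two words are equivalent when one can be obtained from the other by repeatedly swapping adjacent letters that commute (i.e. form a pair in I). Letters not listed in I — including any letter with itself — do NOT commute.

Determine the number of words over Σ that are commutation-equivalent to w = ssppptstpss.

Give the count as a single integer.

0(s) covers ∅
1(s) covers 0:s
2(p) covers ∅
3(p) covers 2:p
4(p) covers 3:p
5(t) covers 1:s, 4:p
6(s) covers 5:t
7(t) covers 6:s
8(p) covers 7:t
9(s) covers 7:t
10(s) covers 9:s
floor of heap: 0:s, 2:p
completions by unplaced set U, small U first (add the entries for U minus each lowest piece of U):
  |U|=1: {8}:1  {10}:1
  |U|=2: {8,10}:2  {9,10}:1
  |U|=3: {8,9,10}:3
  |U|=4: {7,8,9,10}:3
  |U|=5: {6,7,8,9,10}:3
  |U|=6: {5,6,7,8,9,10}:3
  |U|=7: {1,5,6,7,8,9,10}:3  {4,5,6,7,8,9,10}:3
  |U|=8: {0,1,5,6,7,8,9,10}:3  {1,4,5,6,7,8,9,10}:6  {3,4,5,6,7,8,9,10}:3
  |U|=9: {0,1,4,5,6,7,8,9,10}:9  {1,3,4,5,6,7,8,9,10}:9  {2,3,4,5,6,7,8,9,10}:3
  start at 0(s): 12
  start at 2(p): 18
sum over floor = 30

30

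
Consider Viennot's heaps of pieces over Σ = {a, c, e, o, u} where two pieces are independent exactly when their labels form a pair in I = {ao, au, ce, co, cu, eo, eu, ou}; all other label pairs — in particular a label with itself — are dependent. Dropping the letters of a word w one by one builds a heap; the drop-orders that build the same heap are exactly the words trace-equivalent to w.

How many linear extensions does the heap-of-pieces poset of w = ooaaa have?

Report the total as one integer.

drop 0:o onto floor
drop 1:o onto {0:o}
drop 2:a onto floor
drop 3:a onto {2:a}
drop 4:a onto {3:a}
ground layer = {0:o, 2:a}
drop-orders for the pieces not yet dropped (sum over which currently-grounded one goes next):
  1 to go: {1} 1  {4} 1
  2 to go: {0,1} 1  {1,4} 2  {3,4} 1
  3 to go: {0,1,4} 3  {1,3,4} 3  {2,3,4} 1
  if 0:o drops first: 4 orders
  if 2:a drops first: 6 orders
heap linearizations: 10

10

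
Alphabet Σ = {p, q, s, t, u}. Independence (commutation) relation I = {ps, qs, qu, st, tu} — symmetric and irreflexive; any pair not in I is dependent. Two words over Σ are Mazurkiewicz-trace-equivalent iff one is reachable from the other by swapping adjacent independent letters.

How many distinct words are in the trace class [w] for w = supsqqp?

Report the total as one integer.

#0=s has no predecessor
#1=u depends on [0:s]
#2=p depends on [1:u]
#3=s depends on [1:u]
#4=q depends on [2:p]
#5=q depends on [4:q]
#6=p depends on [5:q]
sources: [0:s]
N(rest) = Σ N(rest − s) over sources s of rest; N(one piece) = 1:
  size 1 → [3]=1  [6]=1
  size 2 → [3,6]=2  [5,6]=1
  size 3 → [3,5,6]=3  [4,5,6]=1
  size 4 → [2,4,5,6]=1  [3,4,5,6]=4
  size 5 → [2,3,4,5,6]=5
  first=0(s) contributes 5

5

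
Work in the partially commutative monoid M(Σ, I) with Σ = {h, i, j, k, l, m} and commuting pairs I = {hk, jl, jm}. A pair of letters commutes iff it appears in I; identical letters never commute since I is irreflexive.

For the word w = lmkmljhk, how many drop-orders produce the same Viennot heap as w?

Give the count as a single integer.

6

0(l) covers ∅
1(m) covers 0:l
2(k) covers 1:m
3(m) covers 2:k
4(l) covers 3:m
5(j) covers 2:k
6(h) covers 4:l, 5:j
7(k) covers 4:l, 5:j
floor of heap: 0:l
completions by unplaced set U, small U first (add the entries for U minus each lowest piece of U):
  |U|=1: {6}:1  {7}:1
  |U|=2: {6,7}:2
  |U|=3: {4,6,7}:2  {5,6,7}:2
  |U|=4: {3,4,6,7}:2  {4,5,6,7}:4
  |U|=5: {3,4,5,6,7}:6
  |U|=6: {2,3,4,5,6,7}:6
  start at 0(l): 6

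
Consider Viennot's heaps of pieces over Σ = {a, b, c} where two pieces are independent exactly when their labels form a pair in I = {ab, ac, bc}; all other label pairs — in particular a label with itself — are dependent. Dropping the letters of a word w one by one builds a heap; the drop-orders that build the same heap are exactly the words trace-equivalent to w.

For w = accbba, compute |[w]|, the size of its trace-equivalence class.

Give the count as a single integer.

90

0(a) covers ∅
1(c) covers ∅
2(c) covers 1:c
3(b) covers ∅
4(b) covers 3:b
5(a) covers 0:a
floor of heap: 0:a, 1:c, 3:b
completions by unplaced set U, small U first (add the entries for U minus each lowest piece of U):
  |U|=1: {2}:1  {4}:1  {5}:1
  |U|=2: {0,5}:1  {1,2}:1  {2,4}:2  {2,5}:2  {3,4}:1  {4,5}:2
  |U|=3: {0,2,5}:3  {0,4,5}:3  {1,2,4}:3  {1,2,5}:3  {2,3,4}:3  {2,4,5}:6  {3,4,5}:3
  |U|=4: {0,1,2,5}:6  {0,2,4,5}:12  {0,3,4,5}:6  {1,2,3,4}:6  {1,2,4,5}:12  {2,3,4,5}:12
  start at 0(a): 30
  start at 1(c): 30
  start at 3(b): 30
sum over floor = 90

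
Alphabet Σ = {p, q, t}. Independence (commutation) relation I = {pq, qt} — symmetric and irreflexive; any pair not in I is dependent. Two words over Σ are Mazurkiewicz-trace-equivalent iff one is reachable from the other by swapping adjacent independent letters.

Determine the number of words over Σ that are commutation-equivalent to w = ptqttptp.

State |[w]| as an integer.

#0=p has no predecessor
#1=t depends on [0:p]
#2=q has no predecessor
#3=t depends on [1:t]
#4=t depends on [3:t]
#5=p depends on [4:t]
#6=t depends on [5:p]
#7=p depends on [6:t]
sources: [0:p, 2:q]
N(rest) = Σ N(rest − s) over sources s of rest; N(one piece) = 1:
  size 1 → [2]=1  [7]=1
  size 2 → [2,7]=2  [6,7]=1
  size 3 → [2,6,7]=3  [5,6,7]=1
  size 4 → [2,5,6,7]=4  [4,5,6,7]=1
  size 5 → [2,4,5,6,7]=5  [3,4,5,6,7]=1
  size 6 → [1,3,4,5,6,7]=1  [2,3,4,5,6,7]=6
  first=0(p) contributes 7
  first=2(q) contributes 1
|[w]| = 8

8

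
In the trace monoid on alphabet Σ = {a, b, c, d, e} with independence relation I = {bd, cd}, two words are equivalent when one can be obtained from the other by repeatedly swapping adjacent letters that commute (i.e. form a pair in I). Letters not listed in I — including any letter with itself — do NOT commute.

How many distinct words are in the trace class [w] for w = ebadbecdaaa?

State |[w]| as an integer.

4

0(e) covers ∅
1(b) covers 0:e
2(a) covers 1:b
3(d) covers 2:a
4(b) covers 2:a
5(e) covers 3:d, 4:b
6(c) covers 5:e
7(d) covers 5:e
8(a) covers 6:c, 7:d
9(a) covers 8:a
10(a) covers 9:a
floor of heap: 0:e
completions by unplaced set U, small U first (add the entries for U minus each lowest piece of U):
  |U|=1: {10}:1
  |U|=2: {9,10}:1
  |U|=3: {8,9,10}:1
  |U|=4: {6,8,9,10}:1  {7,8,9,10}:1
  |U|=5: {6,7,8,9,10}:2
  |U|=6: {5,6,7,8,9,10}:2
  |U|=7: {3,5,6,7,8,9,10}:2  {4,5,6,7,8,9,10}:2
  |U|=8: {3,4,5,6,7,8,9,10}:4
  |U|=9: {2,3,4,5,6,7,8,9,10}:4
  start at 0(e): 4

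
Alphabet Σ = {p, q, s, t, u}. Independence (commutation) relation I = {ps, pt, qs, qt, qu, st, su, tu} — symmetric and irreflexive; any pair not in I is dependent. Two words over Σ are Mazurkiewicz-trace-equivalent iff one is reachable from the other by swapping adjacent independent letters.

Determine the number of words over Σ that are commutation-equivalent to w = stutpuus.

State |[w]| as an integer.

piece 0:s — minimal
piece 1:t — minimal
piece 2:u — minimal
piece 3:t rests on {1:t}
piece 4:p rests on {2:u}
piece 5:u rests on {4:p}
piece 6:u rests on {5:u}
piece 7:s rests on {0:s}
minimal pieces: {0:s, 1:t, 2:u}
ways to finish when only these pieces remain (= sum over removing one remaining piece with nothing left below it):
  1 left: {3}→1  {6}→1  {7}→1
  2 left: {0,7}→1  {1,3}→1  {3,6}→2  {3,7}→2  {5,6}→1  {6,7}→2
  3 left: {0,3,7}→3  {0,6,7}→3  {1,3,6}→3  {1,3,7}→3  {3,5,6}→3  {3,6,7}→6  {4,5,6}→1  {5,6,7}→3
  4 left: {0,1,3,7}→6  {0,3,6,7}→12  {0,5,6,7}→6  {1,3,5,6}→6  {1,3,6,7}→12  {2,4,5,6}→1  {3,4,5,6}→4  {3,5,6,7}→12  {4,5,6,7}→4
  5 left: {0,1,3,6,7}→30  {0,3,5,6,7}→30  {0,4,5,6,7}→10  {1,3,4,5,6}→10  {1,3,5,6,7}→30  {2,3,4,5,6}→5  {2,4,5,6,7}→5  {3,4,5,6,7}→20
  6 left: {0,1,3,5,6,7}→90  {0,2,4,5,6,7}→15  {0,3,4,5,6,7}→60  {1,2,3,4,5,6}→15  {1,3,4,5,6,7}→60  {2,3,4,5,6,7}→30
  placing 0:s first → 105 extensions
  placing 1:t first → 105 extensions
  placing 2:u first → 210 extensions
total linear extensions = 420

420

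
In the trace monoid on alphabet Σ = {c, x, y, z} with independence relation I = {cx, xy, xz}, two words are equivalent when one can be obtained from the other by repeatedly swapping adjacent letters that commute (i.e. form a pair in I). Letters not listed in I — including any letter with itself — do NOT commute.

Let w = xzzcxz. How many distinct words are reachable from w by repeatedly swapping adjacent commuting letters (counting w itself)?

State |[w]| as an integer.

#0=x has no predecessor
#1=z has no predecessor
#2=z depends on [1:z]
#3=c depends on [2:z]
#4=x depends on [0:x]
#5=z depends on [3:c]
sources: [0:x, 1:z]
N(rest) = Σ N(rest − s) over sources s of rest; N(one piece) = 1:
  size 1 → [4]=1  [5]=1
  size 2 → [0,4]=1  [3,5]=1  [4,5]=2
  size 3 → [0,4,5]=3  [2,3,5]=1  [3,4,5]=3
  size 4 → [0,3,4,5]=6  [1,2,3,5]=1  [2,3,4,5]=4
  first=0(x) contributes 5
  first=1(z) contributes 10
|[w]| = 15

15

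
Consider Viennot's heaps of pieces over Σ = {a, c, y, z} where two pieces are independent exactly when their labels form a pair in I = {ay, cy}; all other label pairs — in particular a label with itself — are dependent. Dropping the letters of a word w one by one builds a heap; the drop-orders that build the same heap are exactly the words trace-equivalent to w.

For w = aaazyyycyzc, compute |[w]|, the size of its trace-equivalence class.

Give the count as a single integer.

drop 0:a onto floor
drop 1:a onto {0:a}
drop 2:a onto {1:a}
drop 3:z onto {2:a}
drop 4:y onto {3:z}
drop 5:y onto {4:y}
drop 6:y onto {5:y}
drop 7:c onto {3:z}
drop 8:y onto {6:y}
drop 9:z onto {7:c, 8:y}
drop 10:c onto {9:z}
ground layer = {0:a}
drop-orders for the pieces not yet dropped (sum over which currently-grounded one goes next):
  1 to go: {10} 1
  2 to go: {9,10} 1
  3 to go: {7,9,10} 1  {8,9,10} 1
  4 to go: {6,8,9,10} 1  {7,8,9,10} 2
  5 to go: {5,6,8,9,10} 1  {6,7,8,9,10} 3
  6 to go: {4,5,6,8,9,10} 1  {5,6,7,8,9,10} 4
  7 to go: {4,5,6,7,8,9,10} 5
  8 to go: {3,4,5,6,7,8,9,10} 5
  9 to go: {2,3,4,5,6,7,8,9,10} 5
  if 0:a drops first: 5 orders

5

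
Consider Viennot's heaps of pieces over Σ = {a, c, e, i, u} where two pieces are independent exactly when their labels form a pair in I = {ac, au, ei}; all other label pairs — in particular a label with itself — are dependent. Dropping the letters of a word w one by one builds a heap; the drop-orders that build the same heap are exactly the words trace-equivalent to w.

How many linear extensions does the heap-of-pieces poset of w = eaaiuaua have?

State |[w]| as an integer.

6

#0=e has no predecessor
#1=a depends on [0:e]
#2=a depends on [1:a]
#3=i depends on [2:a]
#4=u depends on [3:i]
#5=a depends on [3:i]
#6=u depends on [4:u]
#7=a depends on [5:a]
sources: [0:e]
N(rest) = Σ N(rest − s) over sources s of rest; N(one piece) = 1:
  size 1 → [6]=1  [7]=1
  size 2 → [4,6]=1  [5,7]=1  [6,7]=2
  size 3 → [4,6,7]=3  [5,6,7]=3
  size 4 → [4,5,6,7]=6
  size 5 → [3,4,5,6,7]=6
  size 6 → [2,3,4,5,6,7]=6
  first=0(e) contributes 6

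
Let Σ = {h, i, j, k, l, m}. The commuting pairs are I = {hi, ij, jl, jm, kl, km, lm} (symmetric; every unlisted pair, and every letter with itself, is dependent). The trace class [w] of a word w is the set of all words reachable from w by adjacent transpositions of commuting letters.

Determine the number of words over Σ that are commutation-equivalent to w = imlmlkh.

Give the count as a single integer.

30

0(i) covers ∅
1(m) covers 0:i
2(l) covers 0:i
3(m) covers 1:m
4(l) covers 2:l
5(k) covers 0:i
6(h) covers 3:m, 4:l, 5:k
floor of heap: 0:i
completions by unplaced set U, small U first (add the entries for U minus each lowest piece of U):
  |U|=1: {6}:1
  |U|=2: {3,6}:1  {4,6}:1  {5,6}:1
  |U|=3: {1,3,6}:1  {2,4,6}:1  {3,4,6}:2  {3,5,6}:2  {4,5,6}:2
  |U|=4: {1,3,4,6}:3  {1,3,5,6}:3  {2,3,4,6}:3  {2,4,5,6}:3  {3,4,5,6}:6
  |U|=5: {1,2,3,4,6}:6  {1,3,4,5,6}:12  {2,3,4,5,6}:12
  start at 0(i): 30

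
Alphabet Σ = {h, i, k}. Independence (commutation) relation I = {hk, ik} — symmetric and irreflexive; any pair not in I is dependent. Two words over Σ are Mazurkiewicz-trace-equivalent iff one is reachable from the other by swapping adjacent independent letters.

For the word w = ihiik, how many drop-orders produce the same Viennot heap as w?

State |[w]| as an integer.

5

drop 0:i onto floor
drop 1:h onto {0:i}
drop 2:i onto {1:h}
drop 3:i onto {2:i}
drop 4:k onto floor
ground layer = {0:i, 4:k}
drop-orders for the pieces not yet dropped (sum over which currently-grounded one goes next):
  1 to go: {3} 1  {4} 1
  2 to go: {2,3} 1  {3,4} 2
  3 to go: {1,2,3} 1  {2,3,4} 3
  if 0:i drops first: 4 orders
  if 4:k drops first: 1 orders
heap linearizations: 5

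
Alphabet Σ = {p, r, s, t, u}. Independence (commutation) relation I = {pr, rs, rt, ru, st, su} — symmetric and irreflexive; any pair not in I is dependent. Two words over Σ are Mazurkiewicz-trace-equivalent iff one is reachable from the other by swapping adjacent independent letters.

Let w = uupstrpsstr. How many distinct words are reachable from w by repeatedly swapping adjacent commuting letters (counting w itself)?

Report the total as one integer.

330

drop 0:u onto floor
drop 1:u onto {0:u}
drop 2:p onto {1:u}
drop 3:s onto {2:p}
drop 4:t onto {2:p}
drop 5:r onto floor
drop 6:p onto {3:s, 4:t}
drop 7:s onto {6:p}
drop 8:s onto {7:s}
drop 9:t onto {6:p}
drop 10:r onto {5:r}
ground layer = {0:u, 5:r}
drop-orders for the pieces not yet dropped (sum over which currently-grounded one goes next):
  1 to go: {8} 1  {9} 1  {10} 1
  2 to go: {5,10} 1  {7,8} 1  {8,9} 2  {8,10} 2  {9,10} 2
  3 to go: {5,8,10} 3  {5,9,10} 3  {7,8,9} 3  {7,8,10} 3  {8,9,10} 6
  4 to go: {5,7,8,10} 6  {5,8,9,10} 12  {6,7,8,9} 3  {7,8,9,10} 12
  5 to go: {3,6,7,8,9} 3  {4,6,7,8,9} 3  {5,7,8,9,10} 30  {6,7,8,9,10} 15
  6 to go: {3,4,6,7,8,9} 6  {3,6,7,8,9,10} 18  {4,6,7,8,9,10} 18  {5,6,7,8,9,10} 45
  7 to go: {2,3,4,6,7,8,9} 6  {3,4,6,7,8,9,10} 42  {3,5,6,7,8,9,10} 63  {4,5,6,7,8,9,10} 63
  8 to go: {1,2,3,4,6,7,8,9} 6  {2,3,4,6,7,8,9,10} 48  {3,4,5,6,7,8,9,10} 168
  9 to go: {0,1,2,3,4,6,7,8,9} 6  {1,2,3,4,6,7,8,9,10} 54  {2,3,4,5,6,7,8,9,10} 216
  if 0:u drops first: 270 orders
  if 5:r drops first: 60 orders
heap linearizations: 330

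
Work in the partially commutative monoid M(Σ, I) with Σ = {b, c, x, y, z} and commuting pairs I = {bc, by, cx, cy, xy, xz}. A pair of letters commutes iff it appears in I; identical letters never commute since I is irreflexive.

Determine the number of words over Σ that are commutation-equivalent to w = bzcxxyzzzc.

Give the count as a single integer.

#0=b has no predecessor
#1=z depends on [0:b]
#2=c depends on [1:z]
#3=x depends on [0:b]
#4=x depends on [3:x]
#5=y depends on [1:z]
#6=z depends on [2:c, 5:y]
#7=z depends on [6:z]
#8=z depends on [7:z]
#9=c depends on [8:z]
sources: [0:b]
N(rest) = Σ N(rest − s) over sources s of rest; N(one piece) = 1:
  size 1 → [4]=1  [9]=1
  size 2 → [3,4]=1  [4,9]=2  [8,9]=1
  size 3 → [3,4,9]=3  [4,8,9]=3  [7,8,9]=1
  size 4 → [3,4,8,9]=6  [4,7,8,9]=4  [6,7,8,9]=1
  size 5 → [2,6,7,8,9]=1  [3,4,7,8,9]=10  [4,6,7,8,9]=5  [5,6,7,8,9]=1
  size 6 → [2,4,6,7,8,9]=6  [2,5,6,7,8,9]=2  [3,4,6,7,8,9]=15  [4,5,6,7,8,9]=6
  size 7 → [1,2,5,6,7,8,9]=2  [2,3,4,6,7,8,9]=21  [2,4,5,6,7,8,9]=14  [3,4,5,6,7,8,9]=21
  size 8 → [1,2,4,5,6,7,8,9]=16  [2,3,4,5,6,7,8,9]=56
  first=0(b) contributes 72

72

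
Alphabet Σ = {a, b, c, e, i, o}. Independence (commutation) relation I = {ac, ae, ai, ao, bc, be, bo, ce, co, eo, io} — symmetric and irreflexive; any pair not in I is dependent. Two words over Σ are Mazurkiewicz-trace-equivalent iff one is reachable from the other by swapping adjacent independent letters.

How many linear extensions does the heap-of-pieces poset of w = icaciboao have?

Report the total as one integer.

180

0(i) covers ∅
1(c) covers 0:i
2(a) covers ∅
3(c) covers 1:c
4(i) covers 3:c
5(b) covers 2:a, 4:i
6(o) covers ∅
7(a) covers 5:b
8(o) covers 6:o
floor of heap: 0:i, 2:a, 6:o
completions by unplaced set U, small U first (add the entries for U minus each lowest piece of U):
  |U|=1: {7}:1  {8}:1
  |U|=2: {5,7}:1  {6,8}:1  {7,8}:2
  |U|=3: {2,5,7}:1  {4,5,7}:1  {5,7,8}:3  {6,7,8}:3
  |U|=4: {2,4,5,7}:2  {2,5,7,8}:4  {3,4,5,7}:1  {4,5,7,8}:4  {5,6,7,8}:6
  |U|=5: {1,3,4,5,7}:1  {2,3,4,5,7}:3  {2,4,5,7,8}:10  {2,5,6,7,8}:10  {3,4,5,7,8}:5  {4,5,6,7,8}:10
  |U|=6: {0,1,3,4,5,7}:1  {1,2,3,4,5,7}:4  {1,3,4,5,7,8}:6  {2,3,4,5,7,8}:18  {2,4,5,6,7,8}:30  {3,4,5,6,7,8}:15
  |U|=7: {0,1,2,3,4,5,7}:5  {0,1,3,4,5,7,8}:7  {1,2,3,4,5,7,8}:28  {1,3,4,5,6,7,8}:21  {2,3,4,5,6,7,8}:63
  start at 0(i): 112
  start at 2(a): 28
  start at 6(o): 40
sum over floor = 180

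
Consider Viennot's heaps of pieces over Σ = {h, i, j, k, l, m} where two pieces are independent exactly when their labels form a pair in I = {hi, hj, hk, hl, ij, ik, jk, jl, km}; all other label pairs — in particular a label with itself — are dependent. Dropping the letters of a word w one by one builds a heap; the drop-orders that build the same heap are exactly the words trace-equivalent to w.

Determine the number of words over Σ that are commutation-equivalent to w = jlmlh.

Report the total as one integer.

4

#0=j has no predecessor
#1=l has no predecessor
#2=m depends on [0:j, 1:l]
#3=l depends on [2:m]
#4=h depends on [2:m]
sources: [0:j, 1:l]
N(rest) = Σ N(rest − s) over sources s of rest; N(one piece) = 1:
  size 1 → [3]=1  [4]=1
  size 2 → [3,4]=2
  size 3 → [2,3,4]=2
  first=0(j) contributes 2
  first=1(l) contributes 2
|[w]| = 4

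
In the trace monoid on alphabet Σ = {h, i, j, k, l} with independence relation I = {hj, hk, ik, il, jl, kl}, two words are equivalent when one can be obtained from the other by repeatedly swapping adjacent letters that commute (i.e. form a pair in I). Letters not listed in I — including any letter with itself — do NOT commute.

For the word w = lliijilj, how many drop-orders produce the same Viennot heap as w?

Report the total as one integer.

drop 0:l onto floor
drop 1:l onto {0:l}
drop 2:i onto floor
drop 3:i onto {2:i}
drop 4:j onto {3:i}
drop 5:i onto {4:j}
drop 6:l onto {1:l}
drop 7:j onto {5:i}
ground layer = {0:l, 2:i}
drop-orders for the pieces not yet dropped (sum over which currently-grounded one goes next):
  1 to go: {6} 1  {7} 1
  2 to go: {1,6} 1  {5,7} 1  {6,7} 2
  3 to go: {0,1,6} 1  {1,6,7} 3  {4,5,7} 1  {5,6,7} 3
  4 to go: {0,1,6,7} 4  {1,5,6,7} 6  {3,4,5,7} 1  {4,5,6,7} 4
  5 to go: {0,1,5,6,7} 10  {1,4,5,6,7} 10  {2,3,4,5,7} 1  {3,4,5,6,7} 5
  6 to go: {0,1,4,5,6,7} 20  {1,3,4,5,6,7} 15  {2,3,4,5,6,7} 6
  if 0:l drops first: 21 orders
  if 2:i drops first: 35 orders
heap linearizations: 56

56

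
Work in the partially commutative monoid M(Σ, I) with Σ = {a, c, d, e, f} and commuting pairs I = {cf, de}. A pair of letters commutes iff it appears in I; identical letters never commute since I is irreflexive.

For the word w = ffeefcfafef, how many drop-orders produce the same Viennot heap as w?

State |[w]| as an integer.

3

0(f) covers ∅
1(f) covers 0:f
2(e) covers 1:f
3(e) covers 2:e
4(f) covers 3:e
5(c) covers 3:e
6(f) covers 4:f
7(a) covers 5:c, 6:f
8(f) covers 7:a
9(e) covers 8:f
10(f) covers 9:e
floor of heap: 0:f
completions by unplaced set U, small U first (add the entries for U minus each lowest piece of U):
  |U|=1: {10}:1
  |U|=2: {9,10}:1
  |U|=3: {8,9,10}:1
  |U|=4: {7,8,9,10}:1
  |U|=5: {5,7,8,9,10}:1  {6,7,8,9,10}:1
  |U|=6: {4,6,7,8,9,10}:1  {5,6,7,8,9,10}:2
  |U|=7: {4,5,6,7,8,9,10}:3
  |U|=8: {3,4,5,6,7,8,9,10}:3
  |U|=9: {2,3,4,5,6,7,8,9,10}:3
  start at 0(f): 3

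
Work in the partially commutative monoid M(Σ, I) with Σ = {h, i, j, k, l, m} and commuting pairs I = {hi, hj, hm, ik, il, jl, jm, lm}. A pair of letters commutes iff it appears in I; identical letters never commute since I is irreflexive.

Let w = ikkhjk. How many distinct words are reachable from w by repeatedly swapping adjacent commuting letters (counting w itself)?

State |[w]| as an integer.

7

0(i) covers ∅
1(k) covers ∅
2(k) covers 1:k
3(h) covers 2:k
4(j) covers 0:i, 2:k
5(k) covers 3:h, 4:j
floor of heap: 0:i, 1:k
completions by unplaced set U, small U first (add the entries for U minus each lowest piece of U):
  |U|=1: {5}:1
  |U|=2: {3,5}:1  {4,5}:1
  |U|=3: {0,4,5}:1  {3,4,5}:2
  |U|=4: {0,3,4,5}:3  {2,3,4,5}:2
  start at 0(i): 2
  start at 1(k): 5
sum over floor = 7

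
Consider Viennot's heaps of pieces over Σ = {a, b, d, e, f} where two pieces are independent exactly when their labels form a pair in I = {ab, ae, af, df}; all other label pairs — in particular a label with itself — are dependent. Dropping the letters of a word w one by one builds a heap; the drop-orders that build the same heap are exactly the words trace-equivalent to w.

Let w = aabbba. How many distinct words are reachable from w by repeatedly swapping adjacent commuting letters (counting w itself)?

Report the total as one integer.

drop 0:a onto floor
drop 1:a onto {0:a}
drop 2:b onto floor
drop 3:b onto {2:b}
drop 4:b onto {3:b}
drop 5:a onto {1:a}
ground layer = {0:a, 2:b}
drop-orders for the pieces not yet dropped (sum over which currently-grounded one goes next):
  1 to go: {4} 1  {5} 1
  2 to go: {1,5} 1  {3,4} 1  {4,5} 2
  3 to go: {0,1,5} 1  {1,4,5} 3  {2,3,4} 1  {3,4,5} 3
  4 to go: {0,1,4,5} 4  {1,3,4,5} 6  {2,3,4,5} 4
  if 0:a drops first: 10 orders
  if 2:b drops first: 10 orders
heap linearizations: 20

20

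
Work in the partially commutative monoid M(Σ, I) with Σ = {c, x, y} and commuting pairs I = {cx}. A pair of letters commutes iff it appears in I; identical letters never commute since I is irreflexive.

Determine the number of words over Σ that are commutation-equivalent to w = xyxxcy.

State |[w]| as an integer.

3

drop 0:x onto floor
drop 1:y onto {0:x}
drop 2:x onto {1:y}
drop 3:x onto {2:x}
drop 4:c onto {1:y}
drop 5:y onto {3:x, 4:c}
ground layer = {0:x}
drop-orders for the pieces not yet dropped (sum over which currently-grounded one goes next):
  1 to go: {5} 1
  2 to go: {3,5} 1  {4,5} 1
  3 to go: {2,3,5} 1  {3,4,5} 2
  4 to go: {2,3,4,5} 3
  if 0:x drops first: 3 orders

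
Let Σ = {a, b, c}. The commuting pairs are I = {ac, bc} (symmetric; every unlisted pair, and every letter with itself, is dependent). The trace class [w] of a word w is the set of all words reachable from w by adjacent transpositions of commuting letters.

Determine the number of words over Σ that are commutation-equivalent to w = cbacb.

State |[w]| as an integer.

0(c) covers ∅
1(b) covers ∅
2(a) covers 1:b
3(c) covers 0:c
4(b) covers 2:a
floor of heap: 0:c, 1:b
completions by unplaced set U, small U first (add the entries for U minus each lowest piece of U):
  |U|=1: {3}:1  {4}:1
  |U|=2: {0,3}:1  {2,4}:1  {3,4}:2
  |U|=3: {0,3,4}:3  {1,2,4}:1  {2,3,4}:3
  start at 0(c): 4
  start at 1(b): 6
sum over floor = 10

10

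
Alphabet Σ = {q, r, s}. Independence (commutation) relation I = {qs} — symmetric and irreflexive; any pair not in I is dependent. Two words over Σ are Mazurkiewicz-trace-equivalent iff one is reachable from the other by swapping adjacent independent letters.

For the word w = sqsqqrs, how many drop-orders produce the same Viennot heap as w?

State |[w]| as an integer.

10

drop 0:s onto floor
drop 1:q onto floor
drop 2:s onto {0:s}
drop 3:q onto {1:q}
drop 4:q onto {3:q}
drop 5:r onto {2:s, 4:q}
drop 6:s onto {5:r}
ground layer = {0:s, 1:q}
drop-orders for the pieces not yet dropped (sum over which currently-grounded one goes next):
  1 to go: {6} 1
  2 to go: {5,6} 1
  3 to go: {2,5,6} 1  {4,5,6} 1
  4 to go: {0,2,5,6} 1  {2,4,5,6} 2  {3,4,5,6} 1
  5 to go: {0,2,4,5,6} 3  {1,3,4,5,6} 1  {2,3,4,5,6} 3
  if 0:s drops first: 4 orders
  if 1:q drops first: 6 orders
heap linearizations: 10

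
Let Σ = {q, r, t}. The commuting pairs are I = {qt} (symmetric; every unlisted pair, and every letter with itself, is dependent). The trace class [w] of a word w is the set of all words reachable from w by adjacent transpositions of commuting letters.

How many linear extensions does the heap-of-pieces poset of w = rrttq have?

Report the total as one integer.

3

drop 0:r onto floor
drop 1:r onto {0:r}
drop 2:t onto {1:r}
drop 3:t onto {2:t}
drop 4:q onto {1:r}
ground layer = {0:r}
drop-orders for the pieces not yet dropped (sum over which currently-grounded one goes next):
  1 to go: {3} 1  {4} 1
  2 to go: {2,3} 1  {3,4} 2
  3 to go: {2,3,4} 3
  if 0:r drops first: 3 orders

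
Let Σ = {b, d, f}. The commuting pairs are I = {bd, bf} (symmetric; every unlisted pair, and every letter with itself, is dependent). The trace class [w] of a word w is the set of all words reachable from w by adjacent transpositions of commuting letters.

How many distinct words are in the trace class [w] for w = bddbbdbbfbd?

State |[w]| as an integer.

#0=b has no predecessor
#1=d has no predecessor
#2=d depends on [1:d]
#3=b depends on [0:b]
#4=b depends on [3:b]
#5=d depends on [2:d]
#6=b depends on [4:b]
#7=b depends on [6:b]
#8=f depends on [5:d]
#9=b depends on [7:b]
#10=d depends on [8:f]
sources: [0:b, 1:d]
N(rest) = Σ N(rest − s) over sources s of rest; N(one piece) = 1:
  size 1 → [9]=1  [10]=1
  size 2 → [7,9]=1  [8,10]=1  [9,10]=2
  size 3 → [5,8,10]=1  [6,7,9]=1  [7,9,10]=3  [8,9,10]=3
  size 4 → [2,5,8,10]=1  [4,6,7,9]=1  [5,8,9,10]=4  [6,7,9,10]=4  [7,8,9,10]=6
  size 5 → [1,2,5,8,10]=1  [2,5,8,9,10]=5  [3,4,6,7,9]=1  [4,6,7,9,10]=5  [5,7,8,9,10]=10  [6,7,8,9,10]=10
  size 6 → [0,3,4,6,7,9]=1  [1,2,5,8,9,10]=6  [2,5,7,8,9,10]=15  [3,4,6,7,9,10]=6  [4,6,7,8,9,10]=15  [5,6,7,8,9,10]=20
  size 7 → [0,3,4,6,7,9,10]=7  [1,2,5,7,8,9,10]=21  [2,5,6,7,8,9,10]=35  [3,4,6,7,8,9,10]=21  [4,5,6,7,8,9,10]=35
  size 8 → [0,3,4,6,7,8,9,10]=28  [1,2,5,6,7,8,9,10]=56  [2,4,5,6,7,8,9,10]=70  [3,4,5,6,7,8,9,10]=56
  size 9 → [0,3,4,5,6,7,8,9,10]=84  [1,2,4,5,6,7,8,9,10]=126  [2,3,4,5,6,7,8,9,10]=126
  first=0(b) contributes 252
  first=1(d) contributes 210
|[w]| = 462

462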